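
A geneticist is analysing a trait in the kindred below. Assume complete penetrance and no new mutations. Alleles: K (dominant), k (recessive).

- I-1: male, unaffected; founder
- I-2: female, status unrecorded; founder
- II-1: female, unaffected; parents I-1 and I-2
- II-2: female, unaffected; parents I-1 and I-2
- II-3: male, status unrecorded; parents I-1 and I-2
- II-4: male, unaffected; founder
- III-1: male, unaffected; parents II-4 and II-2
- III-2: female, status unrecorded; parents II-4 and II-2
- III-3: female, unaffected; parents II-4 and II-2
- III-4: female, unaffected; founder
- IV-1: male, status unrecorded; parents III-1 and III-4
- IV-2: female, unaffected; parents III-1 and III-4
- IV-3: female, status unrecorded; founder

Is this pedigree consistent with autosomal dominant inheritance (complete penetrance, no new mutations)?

A consistent assignment under autosomal dominant exists: I-1 kk, I-2 Kk, II-1 kk, II-2 kk, II-3 Kk, II-4 kk, III-1 kk, III-2 kk, III-3 kk, III-4 kk, IV-1 kk, IV-2 kk, IV-3 KK.
In this assignment every recorded phenotype matches its genotype and every non-founder's genotype is obtainable from its parents' genotypes, so the pedigree is consistent.

Yes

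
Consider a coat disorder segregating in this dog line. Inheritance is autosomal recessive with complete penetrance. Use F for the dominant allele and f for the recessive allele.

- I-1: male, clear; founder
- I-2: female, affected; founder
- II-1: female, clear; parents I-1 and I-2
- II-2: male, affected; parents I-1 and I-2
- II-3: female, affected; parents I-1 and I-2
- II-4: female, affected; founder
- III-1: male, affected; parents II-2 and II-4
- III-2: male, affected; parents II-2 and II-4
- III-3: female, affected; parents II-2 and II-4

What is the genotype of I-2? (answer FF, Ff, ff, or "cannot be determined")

ff

I-2 is affected, so I-2 is ff.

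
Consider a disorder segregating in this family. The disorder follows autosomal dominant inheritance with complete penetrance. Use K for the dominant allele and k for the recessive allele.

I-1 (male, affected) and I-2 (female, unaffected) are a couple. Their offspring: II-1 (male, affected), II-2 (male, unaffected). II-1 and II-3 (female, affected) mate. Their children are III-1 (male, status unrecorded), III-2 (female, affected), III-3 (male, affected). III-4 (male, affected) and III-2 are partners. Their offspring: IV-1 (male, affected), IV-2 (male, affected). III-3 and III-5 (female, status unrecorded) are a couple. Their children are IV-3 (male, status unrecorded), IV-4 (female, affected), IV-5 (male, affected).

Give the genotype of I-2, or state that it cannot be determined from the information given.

kk

I-2 is unaffected, so I-2 is kk.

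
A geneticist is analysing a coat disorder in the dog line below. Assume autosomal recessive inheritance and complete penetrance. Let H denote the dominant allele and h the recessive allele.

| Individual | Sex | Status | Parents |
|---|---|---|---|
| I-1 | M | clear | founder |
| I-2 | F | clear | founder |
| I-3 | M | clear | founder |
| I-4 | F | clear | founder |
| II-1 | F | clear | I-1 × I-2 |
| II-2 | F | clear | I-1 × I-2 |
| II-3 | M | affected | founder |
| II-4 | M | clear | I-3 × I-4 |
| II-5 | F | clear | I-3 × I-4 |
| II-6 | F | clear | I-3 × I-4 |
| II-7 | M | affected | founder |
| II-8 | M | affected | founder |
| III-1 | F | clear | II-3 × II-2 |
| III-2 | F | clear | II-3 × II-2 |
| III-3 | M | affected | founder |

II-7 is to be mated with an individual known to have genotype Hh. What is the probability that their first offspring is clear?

II-7 is affected, so II-7 is hh.
The cross gives 1/2 Hh : 1/2 hh, so P(offspring is clear) = 1/2.

1/2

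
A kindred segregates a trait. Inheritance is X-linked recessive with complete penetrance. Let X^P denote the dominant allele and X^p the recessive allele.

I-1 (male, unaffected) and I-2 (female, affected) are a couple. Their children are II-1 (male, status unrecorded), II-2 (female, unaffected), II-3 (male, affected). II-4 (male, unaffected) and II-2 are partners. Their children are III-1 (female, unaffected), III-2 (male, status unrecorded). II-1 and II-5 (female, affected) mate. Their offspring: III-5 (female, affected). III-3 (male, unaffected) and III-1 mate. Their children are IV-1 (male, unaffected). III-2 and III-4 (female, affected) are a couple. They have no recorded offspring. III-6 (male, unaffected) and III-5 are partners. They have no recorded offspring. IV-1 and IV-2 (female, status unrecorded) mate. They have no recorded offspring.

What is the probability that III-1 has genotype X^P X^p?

II-4 is unaffected, so II-4 is X^P Y.
II-2 is unaffected so carries P and received p from I-2 (X^p X^p), so II-2 is X^P X^p.
Their cross gives offspring ratios 1/2 X^P X^P : 1/2 X^P X^p. Conditioning on III-1 being unaffected, P(X^P X^p) = 1/2 / 1 = 1/2 before taking III-1's own offspring into account.
III-3 is unaffected, so III-3 is X^P Y.
Now use III-1's offspring. Probability of each recorded status — unaffected son IV-1: 1/2 if III-1 is X^P X^p, 1 if X^P X^P.
Bayes: P(X^P X^p) = 1/2·1/2 / (1/2·1/2 + 1/2·1) = 1/3.

1/3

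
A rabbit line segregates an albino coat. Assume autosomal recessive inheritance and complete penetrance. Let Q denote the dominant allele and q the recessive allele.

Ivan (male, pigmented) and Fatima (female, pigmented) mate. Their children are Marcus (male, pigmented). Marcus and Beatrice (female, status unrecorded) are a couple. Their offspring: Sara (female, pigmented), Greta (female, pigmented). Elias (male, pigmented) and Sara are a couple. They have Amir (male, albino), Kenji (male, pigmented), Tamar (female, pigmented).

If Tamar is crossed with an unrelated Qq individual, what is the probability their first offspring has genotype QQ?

1/3

Elias is pigmented so carries Q and passed q to Amir (qq), so Elias is Qq.
Sara is pigmented so carries Q and passed q to Amir (qq), so Sara is Qq.
Tamar is a pigmented offspring of Elias (Qq) × Sara (Qq), whose cross gives 1/4 QQ : 1/2 Qq : 1/4 qq; conditioning on being pigmented, Tamar is QQ with probability 1/3, Qq with probability 2/3.
Summing over parental genotype combinations, P(offspring has genotype QQ) = 1/3·1/2 + 2/3·1/4 = 1/3.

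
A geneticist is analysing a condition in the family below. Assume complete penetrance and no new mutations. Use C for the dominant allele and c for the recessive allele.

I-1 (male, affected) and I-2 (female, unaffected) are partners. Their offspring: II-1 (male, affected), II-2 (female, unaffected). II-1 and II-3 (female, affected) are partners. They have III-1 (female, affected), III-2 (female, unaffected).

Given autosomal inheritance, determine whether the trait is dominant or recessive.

dominant

II-1 and II-3 are both affected yet have an unaffected child III-2. Under a recessive model two affected parents are homozygous and every child would be affected, so the trait cannot be recessive.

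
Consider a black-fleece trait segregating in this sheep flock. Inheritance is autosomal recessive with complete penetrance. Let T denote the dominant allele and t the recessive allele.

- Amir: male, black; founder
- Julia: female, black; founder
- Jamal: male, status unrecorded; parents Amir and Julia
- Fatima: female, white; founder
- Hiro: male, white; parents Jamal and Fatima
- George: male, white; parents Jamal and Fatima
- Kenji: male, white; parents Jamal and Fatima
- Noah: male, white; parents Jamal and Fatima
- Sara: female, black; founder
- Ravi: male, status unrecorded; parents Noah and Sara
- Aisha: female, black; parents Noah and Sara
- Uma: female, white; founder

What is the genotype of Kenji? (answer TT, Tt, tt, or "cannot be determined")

From phenotype alone, Kenji is TT or Tt.
Kenji is white so carries T and received t from Jamal (tt), so Kenji is Tt.

Tt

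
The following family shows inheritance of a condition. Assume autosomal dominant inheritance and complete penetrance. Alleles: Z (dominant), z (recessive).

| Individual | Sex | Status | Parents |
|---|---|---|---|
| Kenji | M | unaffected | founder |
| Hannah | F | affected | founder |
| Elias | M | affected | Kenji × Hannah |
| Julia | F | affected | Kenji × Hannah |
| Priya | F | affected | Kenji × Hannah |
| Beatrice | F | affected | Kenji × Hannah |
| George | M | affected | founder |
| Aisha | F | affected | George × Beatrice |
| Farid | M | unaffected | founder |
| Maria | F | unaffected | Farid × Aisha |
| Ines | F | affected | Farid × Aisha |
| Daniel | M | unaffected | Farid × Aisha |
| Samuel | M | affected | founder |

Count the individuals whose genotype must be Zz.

Obligate heterozygotes: Elias is affected so carries Z and received z from Kenji (zz), so Elias is Zz; Julia is affected so carries Z and received z from Kenji (zz), so Julia is Zz; Priya is affected so carries Z and received z from Kenji (zz), so Priya is Zz; Beatrice is affected so carries Z and received z from Kenji (zz), so Beatrice is Zz; Aisha is affected so carries Z and passed z to Maria (zz), so Aisha is Zz; Ines is affected so carries Z and received z from Farid (zz), so Ines is Zz.
Every other individual is either homozygous by phenotype or has at least one consistent homozygous assignment, so the count is 6.

6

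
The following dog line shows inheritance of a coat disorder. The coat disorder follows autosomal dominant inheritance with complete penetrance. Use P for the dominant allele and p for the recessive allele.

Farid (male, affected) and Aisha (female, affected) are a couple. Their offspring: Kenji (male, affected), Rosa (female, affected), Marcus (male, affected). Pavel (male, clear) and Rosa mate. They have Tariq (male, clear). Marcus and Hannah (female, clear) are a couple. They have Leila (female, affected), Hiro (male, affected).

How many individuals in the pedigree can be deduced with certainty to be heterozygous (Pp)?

Obligate heterozygotes: Rosa is affected so carries P and passed p to Tariq (pp), so Rosa is Pp; Leila is affected so carries P and received p from Hannah (pp), so Leila is Pp; Hiro is affected so carries P and received p from Hannah (pp), so Hiro is Pp.
Every other individual is either homozygous by phenotype or has at least one consistent homozygous assignment, so the count is 3.

3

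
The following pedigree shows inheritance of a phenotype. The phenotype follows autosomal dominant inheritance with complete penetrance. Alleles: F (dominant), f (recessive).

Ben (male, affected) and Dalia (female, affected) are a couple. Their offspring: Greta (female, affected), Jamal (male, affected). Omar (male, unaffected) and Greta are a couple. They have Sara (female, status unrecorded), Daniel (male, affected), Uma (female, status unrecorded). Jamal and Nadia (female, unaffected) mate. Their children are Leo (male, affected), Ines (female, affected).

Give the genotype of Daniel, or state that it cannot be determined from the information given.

Ff

From phenotype alone, Daniel is FF or Ff.
Daniel is affected so carries F and received f from Omar (ff), so Daniel is Ff.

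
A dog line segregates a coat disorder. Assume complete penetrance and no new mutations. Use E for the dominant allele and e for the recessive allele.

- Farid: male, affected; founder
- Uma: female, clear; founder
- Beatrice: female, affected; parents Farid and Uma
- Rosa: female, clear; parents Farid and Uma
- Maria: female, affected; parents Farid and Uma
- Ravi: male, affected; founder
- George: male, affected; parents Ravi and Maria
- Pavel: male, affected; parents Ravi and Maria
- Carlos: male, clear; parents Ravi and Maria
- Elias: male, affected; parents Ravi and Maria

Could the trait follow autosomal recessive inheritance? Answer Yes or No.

Under autosomal recessive, Carlos (clear, male) cannot arise from Ravi (affected) × Maria (affected).

No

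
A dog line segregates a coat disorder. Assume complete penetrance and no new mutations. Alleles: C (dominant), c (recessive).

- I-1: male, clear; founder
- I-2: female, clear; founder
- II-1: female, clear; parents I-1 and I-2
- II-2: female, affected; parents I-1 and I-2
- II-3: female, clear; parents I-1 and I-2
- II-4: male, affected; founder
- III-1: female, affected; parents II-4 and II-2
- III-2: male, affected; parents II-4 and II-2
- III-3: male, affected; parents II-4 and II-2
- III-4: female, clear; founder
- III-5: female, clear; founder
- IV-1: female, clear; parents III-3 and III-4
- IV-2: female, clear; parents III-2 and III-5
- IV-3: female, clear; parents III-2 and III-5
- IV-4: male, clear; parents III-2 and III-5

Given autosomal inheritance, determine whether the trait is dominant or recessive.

recessive

I-1 and I-2 are both clear yet have an affected child II-2. Under dominance, an affected child requires at least one affected parent, so the trait cannot be dominant.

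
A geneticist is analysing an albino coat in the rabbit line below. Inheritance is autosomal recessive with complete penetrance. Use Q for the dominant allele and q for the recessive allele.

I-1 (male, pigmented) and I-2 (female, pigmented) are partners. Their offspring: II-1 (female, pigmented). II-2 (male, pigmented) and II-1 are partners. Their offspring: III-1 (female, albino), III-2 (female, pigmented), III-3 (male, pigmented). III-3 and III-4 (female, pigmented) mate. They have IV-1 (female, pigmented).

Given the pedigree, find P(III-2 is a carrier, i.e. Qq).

II-2 is pigmented so carries Q and passed q to III-1 (qq), so II-2 is Qq.
II-1 is pigmented so carries Q and passed q to III-1 (qq), so II-1 is Qq.
Their cross gives offspring ratios 1/4 QQ : 1/2 Qq : 1/4 qq. Conditioning on III-2 being pigmented, P(Qq) = 1/2 / 3/4 = 2/3.

2/3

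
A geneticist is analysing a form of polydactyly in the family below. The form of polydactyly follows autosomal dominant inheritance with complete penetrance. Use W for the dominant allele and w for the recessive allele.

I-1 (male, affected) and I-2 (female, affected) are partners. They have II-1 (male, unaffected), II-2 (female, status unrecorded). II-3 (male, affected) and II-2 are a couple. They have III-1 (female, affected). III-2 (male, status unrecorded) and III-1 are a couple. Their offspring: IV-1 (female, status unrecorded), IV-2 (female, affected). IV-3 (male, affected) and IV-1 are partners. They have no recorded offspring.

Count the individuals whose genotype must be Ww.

2

Obligate heterozygotes: I-1 is affected so carries W and passed w to II-1 (ww), so I-1 is Ww; I-2 is affected so carries W and passed w to II-1 (ww), so I-2 is Ww.
Every other individual is either homozygous by phenotype or has at least one consistent homozygous assignment, so the count is 2.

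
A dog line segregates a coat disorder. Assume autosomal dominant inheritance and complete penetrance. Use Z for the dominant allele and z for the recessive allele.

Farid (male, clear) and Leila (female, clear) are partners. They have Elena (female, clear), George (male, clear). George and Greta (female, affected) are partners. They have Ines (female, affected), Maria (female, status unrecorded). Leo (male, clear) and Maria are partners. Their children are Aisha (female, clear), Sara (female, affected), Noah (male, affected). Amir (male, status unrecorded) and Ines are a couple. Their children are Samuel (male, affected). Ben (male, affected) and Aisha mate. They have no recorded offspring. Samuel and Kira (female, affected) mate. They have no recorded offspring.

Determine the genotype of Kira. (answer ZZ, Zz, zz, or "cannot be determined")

Kira's phenotype allows ZZ or Zz, and no parent or child forces a single allele at both positions; consistent genotype assignments exist with Kira as ZZ or Zz.

cannot be determined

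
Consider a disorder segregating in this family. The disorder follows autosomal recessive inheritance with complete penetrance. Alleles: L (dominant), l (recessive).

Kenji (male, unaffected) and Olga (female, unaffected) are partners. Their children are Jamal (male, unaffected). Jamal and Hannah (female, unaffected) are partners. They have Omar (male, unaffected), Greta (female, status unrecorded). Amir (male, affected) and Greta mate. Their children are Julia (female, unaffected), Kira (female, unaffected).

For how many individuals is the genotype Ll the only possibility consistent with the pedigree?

2

Obligate heterozygotes: Julia is unaffected so carries L and received l from Amir (ll), so Julia is Ll; Kira is unaffected so carries L and received l from Amir (ll), so Kira is Ll.
Every other individual is either homozygous by phenotype or has at least one consistent homozygous assignment, so the count is 2.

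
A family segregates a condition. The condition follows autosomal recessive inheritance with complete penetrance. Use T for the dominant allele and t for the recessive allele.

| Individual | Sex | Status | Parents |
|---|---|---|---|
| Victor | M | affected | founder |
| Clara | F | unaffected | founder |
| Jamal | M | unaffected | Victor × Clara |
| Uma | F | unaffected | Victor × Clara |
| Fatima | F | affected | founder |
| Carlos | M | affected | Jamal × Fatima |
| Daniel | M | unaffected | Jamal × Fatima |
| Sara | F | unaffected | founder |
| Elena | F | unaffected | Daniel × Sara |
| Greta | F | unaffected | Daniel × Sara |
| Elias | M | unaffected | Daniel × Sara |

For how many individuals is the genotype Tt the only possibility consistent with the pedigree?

Obligate heterozygotes: Jamal is unaffected so carries T and received t from Victor (tt), so Jamal is Tt; Uma is unaffected so carries T and received t from Victor (tt), so Uma is Tt; Daniel is unaffected so carries T and received t from Fatima (tt), so Daniel is Tt.
Every other individual is either homozygous by phenotype or has at least one consistent homozygous assignment, so the count is 3.

3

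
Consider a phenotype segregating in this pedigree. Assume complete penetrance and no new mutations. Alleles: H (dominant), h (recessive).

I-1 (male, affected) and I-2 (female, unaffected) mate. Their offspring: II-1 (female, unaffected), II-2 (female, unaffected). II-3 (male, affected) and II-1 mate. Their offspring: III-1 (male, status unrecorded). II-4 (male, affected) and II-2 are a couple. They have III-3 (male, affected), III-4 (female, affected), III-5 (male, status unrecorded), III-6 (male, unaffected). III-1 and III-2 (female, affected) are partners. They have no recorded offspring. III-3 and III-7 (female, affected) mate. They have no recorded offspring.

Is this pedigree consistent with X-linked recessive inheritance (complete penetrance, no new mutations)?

Yes

A consistent assignment under X-linked recessive exists: I-1 X^h Y, I-2 X^H X^H, II-1 X^H X^h, II-2 X^H X^h, II-3 X^h Y, II-4 X^h Y, III-1 X^H Y, III-2 X^h X^h, III-3 X^h Y, III-4 X^h X^h, III-5 X^H Y, III-6 X^H Y, III-7 X^h X^h.
In this assignment every recorded phenotype matches its genotype and every non-founder's genotype is obtainable from its parents' genotypes, so the pedigree is consistent.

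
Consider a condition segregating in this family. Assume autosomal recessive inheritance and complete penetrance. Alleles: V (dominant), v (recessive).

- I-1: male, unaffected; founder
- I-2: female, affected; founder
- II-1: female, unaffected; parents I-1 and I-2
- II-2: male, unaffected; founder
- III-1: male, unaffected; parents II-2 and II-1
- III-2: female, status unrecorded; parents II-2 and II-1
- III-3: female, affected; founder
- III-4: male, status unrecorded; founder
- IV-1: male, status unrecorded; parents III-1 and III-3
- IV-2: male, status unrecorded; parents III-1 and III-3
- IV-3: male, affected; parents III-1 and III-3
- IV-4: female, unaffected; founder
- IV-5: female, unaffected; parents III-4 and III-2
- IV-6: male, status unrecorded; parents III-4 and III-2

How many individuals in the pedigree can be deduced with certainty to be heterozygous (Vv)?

2

Obligate heterozygotes: II-1 is unaffected so carries V and received v from I-2 (vv), so II-1 is Vv; III-1 is unaffected so carries V and passed v to IV-3 (vv), so III-1 is Vv.
Every other individual is either homozygous by phenotype or has at least one consistent homozygous assignment, so the count is 2.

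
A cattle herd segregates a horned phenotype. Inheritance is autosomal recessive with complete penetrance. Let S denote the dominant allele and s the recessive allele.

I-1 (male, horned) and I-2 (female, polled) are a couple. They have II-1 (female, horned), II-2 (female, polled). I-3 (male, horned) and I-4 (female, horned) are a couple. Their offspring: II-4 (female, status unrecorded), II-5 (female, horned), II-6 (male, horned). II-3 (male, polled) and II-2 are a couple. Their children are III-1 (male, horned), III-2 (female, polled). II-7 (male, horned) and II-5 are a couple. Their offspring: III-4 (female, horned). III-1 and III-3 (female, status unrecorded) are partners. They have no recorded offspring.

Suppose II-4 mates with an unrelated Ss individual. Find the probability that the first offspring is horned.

II-4 received s from I-3 (ss) and received s from I-4 (ss), so II-4 is ss.
The cross gives 1/2 Ss : 1/2 ss, so P(offspring is horned) = 1/2.

1/2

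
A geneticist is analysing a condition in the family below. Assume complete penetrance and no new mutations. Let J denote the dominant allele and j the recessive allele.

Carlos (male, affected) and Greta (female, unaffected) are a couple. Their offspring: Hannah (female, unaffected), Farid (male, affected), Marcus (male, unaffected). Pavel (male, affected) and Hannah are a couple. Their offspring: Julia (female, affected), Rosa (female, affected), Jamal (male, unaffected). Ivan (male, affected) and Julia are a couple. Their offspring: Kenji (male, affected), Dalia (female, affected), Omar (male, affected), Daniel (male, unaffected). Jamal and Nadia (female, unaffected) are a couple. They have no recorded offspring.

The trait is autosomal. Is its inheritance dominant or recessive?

Ivan and Julia are both affected yet have an unaffected child Daniel. Under a recessive model two affected parents are homozygous and every child would be affected, so the trait cannot be recessive.

dominant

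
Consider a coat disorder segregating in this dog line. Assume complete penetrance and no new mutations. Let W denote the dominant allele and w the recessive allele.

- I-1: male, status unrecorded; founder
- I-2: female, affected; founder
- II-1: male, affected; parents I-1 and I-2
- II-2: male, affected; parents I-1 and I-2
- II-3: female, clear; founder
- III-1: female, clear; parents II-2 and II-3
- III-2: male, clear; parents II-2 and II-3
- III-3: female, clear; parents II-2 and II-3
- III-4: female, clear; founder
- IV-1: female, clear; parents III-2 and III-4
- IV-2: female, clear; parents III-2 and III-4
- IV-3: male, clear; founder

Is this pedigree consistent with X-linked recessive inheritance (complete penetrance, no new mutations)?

Yes

A consistent assignment under X-linked recessive exists: I-1 X^W Y, I-2 X^w X^w, II-1 X^w Y, II-2 X^w Y, II-3 X^W X^W, III-1 X^W X^w, III-2 X^W Y, III-3 X^W X^w, III-4 X^W X^W, IV-1 X^W X^W, IV-2 X^W X^W, IV-3 X^W Y.
In this assignment every recorded phenotype matches its genotype and every non-founder's genotype is obtainable from its parents' genotypes, so the pedigree is consistent.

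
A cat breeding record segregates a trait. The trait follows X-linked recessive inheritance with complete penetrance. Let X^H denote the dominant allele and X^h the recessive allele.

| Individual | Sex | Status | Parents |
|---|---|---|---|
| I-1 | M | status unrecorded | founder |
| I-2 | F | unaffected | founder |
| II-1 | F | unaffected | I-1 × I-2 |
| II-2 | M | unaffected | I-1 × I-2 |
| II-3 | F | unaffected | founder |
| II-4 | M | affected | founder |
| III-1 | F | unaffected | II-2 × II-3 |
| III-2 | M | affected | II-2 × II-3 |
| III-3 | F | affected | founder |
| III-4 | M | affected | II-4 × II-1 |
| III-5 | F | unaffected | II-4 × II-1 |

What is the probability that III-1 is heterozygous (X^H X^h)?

1/2

II-2 is unaffected, so II-2 is X^H Y.
II-3 is unaffected so carries H and passed h to III-2 (X^h Y), so II-3 is X^H X^h.
Their cross gives offspring ratios 1/2 X^H X^H : 1/2 X^H X^h. Conditioning on III-1 being unaffected, P(X^H X^h) = 1/2 / 1 = 1/2.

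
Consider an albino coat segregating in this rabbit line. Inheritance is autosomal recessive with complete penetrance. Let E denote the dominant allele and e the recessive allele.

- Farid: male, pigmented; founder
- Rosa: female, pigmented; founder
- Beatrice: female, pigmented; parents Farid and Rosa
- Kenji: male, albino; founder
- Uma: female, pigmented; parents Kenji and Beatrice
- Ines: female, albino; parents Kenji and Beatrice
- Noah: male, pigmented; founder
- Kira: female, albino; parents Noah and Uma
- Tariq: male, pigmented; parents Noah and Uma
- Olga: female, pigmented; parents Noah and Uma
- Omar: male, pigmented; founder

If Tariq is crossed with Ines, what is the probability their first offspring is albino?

1/3

Noah is pigmented so carries E and passed e to Kira (ee), so Noah is Ee.
Uma is pigmented so carries E and received e from Kenji (ee), so Uma is Ee.
Tariq is a pigmented offspring of Noah (Ee) × Uma (Ee), whose cross gives 1/4 EE : 1/2 Ee : 1/4 ee; conditioning on being pigmented, Tariq is EE with probability 1/3, Ee with probability 2/3.
Ines is albino, so Ines is ee.
Summing over parental genotype combinations, P(offspring is albino) = 2/3·1/2 = 1/3.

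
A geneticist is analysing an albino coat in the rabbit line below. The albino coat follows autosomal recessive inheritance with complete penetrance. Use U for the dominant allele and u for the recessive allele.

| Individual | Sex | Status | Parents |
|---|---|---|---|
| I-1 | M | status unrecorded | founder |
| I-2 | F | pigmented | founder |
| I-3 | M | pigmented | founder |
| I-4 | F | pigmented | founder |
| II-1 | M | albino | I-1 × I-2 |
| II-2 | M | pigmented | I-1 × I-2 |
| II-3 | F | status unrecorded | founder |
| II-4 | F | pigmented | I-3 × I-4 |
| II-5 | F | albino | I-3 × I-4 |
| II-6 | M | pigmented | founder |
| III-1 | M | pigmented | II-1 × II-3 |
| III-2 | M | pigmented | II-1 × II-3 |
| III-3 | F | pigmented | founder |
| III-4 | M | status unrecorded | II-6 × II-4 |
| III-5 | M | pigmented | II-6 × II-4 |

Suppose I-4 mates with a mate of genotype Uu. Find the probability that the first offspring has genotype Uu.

1/2

I-4 is pigmented so carries U and passed u to II-5 (uu), so I-4 is Uu.
The cross gives 1/4 UU : 1/2 Uu : 1/4 uu, so P(offspring has genotype Uu) = 1/2.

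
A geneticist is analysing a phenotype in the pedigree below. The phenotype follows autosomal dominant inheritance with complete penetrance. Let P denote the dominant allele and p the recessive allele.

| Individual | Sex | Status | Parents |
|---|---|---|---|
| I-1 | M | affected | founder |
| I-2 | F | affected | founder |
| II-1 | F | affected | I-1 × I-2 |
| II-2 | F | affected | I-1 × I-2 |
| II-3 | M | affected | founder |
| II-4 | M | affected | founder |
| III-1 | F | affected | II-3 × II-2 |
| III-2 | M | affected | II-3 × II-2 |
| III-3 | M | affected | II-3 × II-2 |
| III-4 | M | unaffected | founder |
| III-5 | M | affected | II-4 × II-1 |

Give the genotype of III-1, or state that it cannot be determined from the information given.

cannot be determined

III-1's phenotype allows PP or Pp, and no parent or child forces a single allele at both positions; consistent genotype assignments exist with III-1 as PP or Pp.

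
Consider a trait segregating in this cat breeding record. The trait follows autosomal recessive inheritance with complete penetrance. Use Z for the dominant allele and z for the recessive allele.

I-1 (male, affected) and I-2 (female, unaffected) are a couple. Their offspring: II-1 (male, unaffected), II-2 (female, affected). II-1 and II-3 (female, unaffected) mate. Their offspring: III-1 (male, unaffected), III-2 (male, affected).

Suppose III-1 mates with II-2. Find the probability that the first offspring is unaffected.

II-1 is unaffected so carries Z and received z from I-1 (zz), so II-1 is Zz.
II-3 is unaffected so carries Z and passed z to III-2 (zz), so II-3 is Zz.
III-1 is an unaffected offspring of II-1 (Zz) × II-3 (Zz), whose cross gives 1/4 ZZ : 1/2 Zz : 1/4 zz; conditioning on being unaffected, III-1 is ZZ with probability 1/3, Zz with probability 2/3.
II-2 is affected, so II-2 is zz.
Summing over parental genotype combinations, P(offspring is unaffected) = 1/3·1 + 2/3·1/2 = 2/3.

2/3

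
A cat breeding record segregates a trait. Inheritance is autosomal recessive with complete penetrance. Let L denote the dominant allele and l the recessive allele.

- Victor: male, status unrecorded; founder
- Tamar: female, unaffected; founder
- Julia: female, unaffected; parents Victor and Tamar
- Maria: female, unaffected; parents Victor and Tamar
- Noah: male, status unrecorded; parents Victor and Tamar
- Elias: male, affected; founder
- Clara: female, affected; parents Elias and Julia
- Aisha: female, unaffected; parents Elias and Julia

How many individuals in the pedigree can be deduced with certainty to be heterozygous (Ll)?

Obligate heterozygotes: Julia is unaffected so carries L and passed l to Clara (ll), so Julia is Ll; Aisha is unaffected so carries L and received l from Elias (ll), so Aisha is Ll.
Every other individual is either homozygous by phenotype or has at least one consistent homozygous assignment, so the count is 2.

2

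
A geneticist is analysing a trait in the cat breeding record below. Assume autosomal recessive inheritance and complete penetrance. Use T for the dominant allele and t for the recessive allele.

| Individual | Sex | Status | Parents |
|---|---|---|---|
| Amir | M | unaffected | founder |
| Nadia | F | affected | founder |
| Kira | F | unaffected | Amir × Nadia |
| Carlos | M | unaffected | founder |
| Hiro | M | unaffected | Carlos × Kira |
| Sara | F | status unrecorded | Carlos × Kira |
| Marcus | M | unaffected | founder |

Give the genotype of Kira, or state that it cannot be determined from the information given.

Tt

From phenotype alone, Kira is TT or Tt.
Kira is unaffected so carries T and received t from Nadia (tt), so Kira is Tt.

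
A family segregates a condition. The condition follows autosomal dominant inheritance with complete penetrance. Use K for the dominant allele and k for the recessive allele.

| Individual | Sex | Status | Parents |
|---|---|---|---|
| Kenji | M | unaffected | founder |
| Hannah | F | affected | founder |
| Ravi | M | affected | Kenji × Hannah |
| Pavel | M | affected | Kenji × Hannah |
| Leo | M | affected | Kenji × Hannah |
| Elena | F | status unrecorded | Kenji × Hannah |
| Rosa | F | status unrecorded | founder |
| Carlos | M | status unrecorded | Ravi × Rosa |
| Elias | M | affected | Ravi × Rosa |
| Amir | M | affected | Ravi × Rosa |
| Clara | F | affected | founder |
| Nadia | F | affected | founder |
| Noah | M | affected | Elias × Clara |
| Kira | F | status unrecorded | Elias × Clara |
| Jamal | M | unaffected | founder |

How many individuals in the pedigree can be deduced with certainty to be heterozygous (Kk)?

Obligate heterozygotes: Ravi is affected so carries K and received k from Kenji (kk), so Ravi is Kk; Pavel is affected so carries K and received k from Kenji (kk), so Pavel is Kk; Leo is affected so carries K and received k from Kenji (kk), so Leo is Kk.
Every other individual is either homozygous by phenotype or has at least one consistent homozygous assignment, so the count is 3.

3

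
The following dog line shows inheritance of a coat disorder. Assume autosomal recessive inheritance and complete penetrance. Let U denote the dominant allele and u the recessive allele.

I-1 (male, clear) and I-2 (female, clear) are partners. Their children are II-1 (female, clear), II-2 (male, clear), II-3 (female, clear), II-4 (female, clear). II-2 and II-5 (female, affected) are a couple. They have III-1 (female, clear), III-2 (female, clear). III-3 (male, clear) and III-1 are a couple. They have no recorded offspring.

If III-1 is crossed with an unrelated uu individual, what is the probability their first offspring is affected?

III-1 is clear so carries U and received u from II-5 (uu), so III-1 is Uu.
The cross gives 1/2 Uu : 1/2 uu, so P(offspring is affected) = 1/2.

1/2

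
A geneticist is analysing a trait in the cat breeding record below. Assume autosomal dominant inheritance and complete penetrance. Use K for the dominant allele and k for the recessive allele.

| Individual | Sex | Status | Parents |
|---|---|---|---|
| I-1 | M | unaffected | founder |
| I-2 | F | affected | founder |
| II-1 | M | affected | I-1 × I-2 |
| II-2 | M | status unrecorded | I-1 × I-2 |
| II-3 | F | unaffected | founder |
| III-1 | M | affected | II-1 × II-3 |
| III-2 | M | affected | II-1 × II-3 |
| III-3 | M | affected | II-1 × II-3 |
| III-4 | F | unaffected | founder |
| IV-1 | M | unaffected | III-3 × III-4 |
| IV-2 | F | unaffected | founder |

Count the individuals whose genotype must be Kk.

4

Obligate heterozygotes: II-1 is affected so carries K and received k from I-1 (kk), so II-1 is Kk; III-1 is affected so carries K and received k from II-3 (kk), so III-1 is Kk; III-2 is affected so carries K and received k from II-3 (kk), so III-2 is Kk; III-3 is affected so carries K and received k from II-3 (kk), so III-3 is Kk.
Every other individual is either homozygous by phenotype or has at least one consistent homozygous assignment, so the count is 4.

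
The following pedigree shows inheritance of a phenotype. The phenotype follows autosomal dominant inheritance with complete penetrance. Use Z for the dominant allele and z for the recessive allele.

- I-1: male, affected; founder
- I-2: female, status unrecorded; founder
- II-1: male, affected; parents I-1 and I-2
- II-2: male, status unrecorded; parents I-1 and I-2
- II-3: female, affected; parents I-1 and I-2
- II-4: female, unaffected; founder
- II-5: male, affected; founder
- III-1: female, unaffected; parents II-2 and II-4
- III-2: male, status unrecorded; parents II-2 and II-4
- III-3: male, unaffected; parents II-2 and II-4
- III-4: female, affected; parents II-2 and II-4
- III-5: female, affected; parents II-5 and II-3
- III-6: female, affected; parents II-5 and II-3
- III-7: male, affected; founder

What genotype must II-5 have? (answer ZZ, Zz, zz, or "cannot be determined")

II-5's phenotype allows ZZ or Zz, and no parent or child forces a single allele at both positions; consistent genotype assignments exist with II-5 as ZZ or Zz.

cannot be determined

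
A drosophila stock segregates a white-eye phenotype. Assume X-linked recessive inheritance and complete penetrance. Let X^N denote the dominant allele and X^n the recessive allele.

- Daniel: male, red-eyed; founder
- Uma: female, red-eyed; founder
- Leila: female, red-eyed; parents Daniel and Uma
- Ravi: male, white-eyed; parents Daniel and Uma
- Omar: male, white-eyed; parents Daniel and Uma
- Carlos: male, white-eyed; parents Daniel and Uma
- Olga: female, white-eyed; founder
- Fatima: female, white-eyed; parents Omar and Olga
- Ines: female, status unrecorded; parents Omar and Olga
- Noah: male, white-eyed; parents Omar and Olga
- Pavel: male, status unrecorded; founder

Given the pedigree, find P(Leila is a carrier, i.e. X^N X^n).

1/2

Daniel is red-eyed, so Daniel is X^N Y.
Uma is red-eyed so carries N and passed n to Ravi (X^n Y), so Uma is X^N X^n.
Their cross gives offspring ratios 1/2 X^N X^N : 1/2 X^N X^n. Conditioning on Leila being red-eyed, P(X^N X^n) = 1/2 / 1 = 1/2.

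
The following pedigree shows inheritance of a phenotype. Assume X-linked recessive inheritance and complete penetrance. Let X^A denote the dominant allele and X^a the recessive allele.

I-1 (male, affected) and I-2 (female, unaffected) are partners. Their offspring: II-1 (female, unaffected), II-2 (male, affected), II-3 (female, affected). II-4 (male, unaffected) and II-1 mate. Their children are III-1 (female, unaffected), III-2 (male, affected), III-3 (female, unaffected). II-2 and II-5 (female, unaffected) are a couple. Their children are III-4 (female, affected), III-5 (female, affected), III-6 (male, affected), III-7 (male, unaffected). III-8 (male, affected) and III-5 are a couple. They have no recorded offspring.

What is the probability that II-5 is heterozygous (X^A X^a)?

II-5 is unaffected so carries A and passed a to III-4 (X^a X^a), so II-5 is X^A X^a, giving P(X^A X^a) = 1.

1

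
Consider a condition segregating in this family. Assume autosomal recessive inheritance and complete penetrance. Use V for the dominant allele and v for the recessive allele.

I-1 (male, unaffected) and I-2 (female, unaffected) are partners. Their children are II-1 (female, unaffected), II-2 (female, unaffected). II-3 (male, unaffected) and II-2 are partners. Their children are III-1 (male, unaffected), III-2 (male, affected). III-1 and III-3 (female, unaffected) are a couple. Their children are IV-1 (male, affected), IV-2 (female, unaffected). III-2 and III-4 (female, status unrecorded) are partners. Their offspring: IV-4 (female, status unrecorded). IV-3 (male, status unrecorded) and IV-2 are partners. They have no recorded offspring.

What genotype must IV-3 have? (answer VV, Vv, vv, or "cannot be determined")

cannot be determined

IV-3's phenotype is unrecorded, and no parent or child forces a single allele at both positions; consistent genotype assignments exist with IV-3 as VV or Vv or vv.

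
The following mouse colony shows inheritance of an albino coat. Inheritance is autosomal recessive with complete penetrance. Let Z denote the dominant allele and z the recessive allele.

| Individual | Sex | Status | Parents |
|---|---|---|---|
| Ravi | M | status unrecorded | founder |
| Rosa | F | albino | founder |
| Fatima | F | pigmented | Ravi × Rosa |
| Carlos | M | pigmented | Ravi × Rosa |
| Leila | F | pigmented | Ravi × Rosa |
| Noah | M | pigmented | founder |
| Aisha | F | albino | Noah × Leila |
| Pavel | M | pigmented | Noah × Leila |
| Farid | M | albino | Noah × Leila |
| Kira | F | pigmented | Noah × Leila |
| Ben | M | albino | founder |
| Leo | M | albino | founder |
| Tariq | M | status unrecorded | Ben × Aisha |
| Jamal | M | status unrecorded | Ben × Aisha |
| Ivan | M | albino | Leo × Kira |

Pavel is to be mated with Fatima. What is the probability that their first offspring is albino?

1/6

Noah is pigmented so carries Z and passed z to Aisha (zz), so Noah is Zz.
Leila is pigmented so carries Z and received z from Rosa (zz), so Leila is Zz.
Pavel is a pigmented offspring of Noah (Zz) × Leila (Zz), whose cross gives 1/4 ZZ : 1/2 Zz : 1/4 zz; conditioning on being pigmented, Pavel is ZZ with probability 1/3, Zz with probability 2/3.
Fatima is pigmented so carries Z and received z from Rosa (zz), so Fatima is Zz.
Summing over parental genotype combinations, P(offspring is albino) = 2/3·1/4 = 1/6.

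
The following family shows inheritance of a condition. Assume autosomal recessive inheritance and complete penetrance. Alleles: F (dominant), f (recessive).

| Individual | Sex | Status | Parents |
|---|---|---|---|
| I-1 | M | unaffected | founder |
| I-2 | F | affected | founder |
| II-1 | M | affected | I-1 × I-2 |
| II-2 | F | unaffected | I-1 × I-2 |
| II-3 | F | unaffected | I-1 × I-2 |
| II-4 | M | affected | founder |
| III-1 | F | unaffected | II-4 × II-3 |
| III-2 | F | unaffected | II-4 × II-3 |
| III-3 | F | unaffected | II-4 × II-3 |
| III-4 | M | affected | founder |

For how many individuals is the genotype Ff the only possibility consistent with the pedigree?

6

Obligate heterozygotes: I-1 is unaffected so carries F and passed f to II-1 (ff), so I-1 is Ff; II-2 is unaffected so carries F and received f from I-2 (ff), so II-2 is Ff; II-3 is unaffected so carries F and received f from I-2 (ff), so II-3 is Ff; III-1 is unaffected so carries F and received f from II-4 (ff), so III-1 is Ff; III-2 is unaffected so carries F and received f from II-4 (ff), so III-2 is Ff; III-3 is unaffected so carries F and received f from II-4 (ff), so III-3 is Ff.
Every other individual is either homozygous by phenotype or has at least one consistent homozygous assignment, so the count is 6.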